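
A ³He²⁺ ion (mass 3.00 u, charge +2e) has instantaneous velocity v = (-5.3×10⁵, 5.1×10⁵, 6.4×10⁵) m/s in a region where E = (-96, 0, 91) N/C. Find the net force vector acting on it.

Only an electric field acts, so F = qE = (3.204×10⁻¹⁹ C)·(-96.0, 0, 91.0) = (-3.08×10⁻¹⁷, 0, 2.92×10⁻¹⁷) N.

F ≈ (-3.08×10⁻¹⁷, 0, 2.92×10⁻¹⁷) N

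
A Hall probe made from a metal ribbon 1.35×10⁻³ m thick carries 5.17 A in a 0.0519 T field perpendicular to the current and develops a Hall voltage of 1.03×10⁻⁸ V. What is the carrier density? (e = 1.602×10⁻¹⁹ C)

n ≈ 1.20×10²⁹ m⁻³

From V_H = IB/(n e t), n = IB/(V_H e t).
n = (5.17)(0.0519)/((1.03×10⁻⁸)(1.602×10⁻¹⁹)(1.35×10⁻³)) ≈ 1.20×10²⁹ m⁻³.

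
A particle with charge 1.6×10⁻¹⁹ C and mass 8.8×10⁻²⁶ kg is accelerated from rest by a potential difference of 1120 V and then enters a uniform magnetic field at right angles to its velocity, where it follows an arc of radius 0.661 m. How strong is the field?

v = √(2|q|V/m) = √(2·1.6×10⁻¹⁹·1120/8.8×10⁻²⁶) ≈ 6.382×10⁴ m/s.
B = mv/(|q|r) = (8.8×10⁻²⁶)(6.382×10⁴)/((1.6×10⁻¹⁹)(0.661)) ≈ 0.0531 T.

B ≈ 0.0531 T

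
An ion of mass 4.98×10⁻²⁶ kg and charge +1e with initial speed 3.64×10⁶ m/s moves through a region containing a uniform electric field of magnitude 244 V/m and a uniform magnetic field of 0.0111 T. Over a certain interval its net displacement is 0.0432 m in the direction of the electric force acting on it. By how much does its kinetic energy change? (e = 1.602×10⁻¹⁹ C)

The magnetic force is always ⟂ v and does no work; only the electric force changes KE.
ΔKE = F_E · d = |q|E d = (1.602×10⁻¹⁹)(244)(0.0432) ≈ 1.69×10⁻¹⁸ J.

ΔKE ≈ 1.69×10⁻¹⁸ J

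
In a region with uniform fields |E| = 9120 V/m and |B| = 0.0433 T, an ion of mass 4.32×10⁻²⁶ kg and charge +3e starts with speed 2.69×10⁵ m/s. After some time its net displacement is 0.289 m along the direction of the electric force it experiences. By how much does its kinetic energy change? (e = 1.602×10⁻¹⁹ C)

The magnetic force is always ⟂ v and does no work; only the electric force changes KE.
ΔKE = F_E · d = |q|E d = (4.806×10⁻¹⁹)(9120)(0.289) ≈ 1.27×10⁻¹⁵ J.

ΔKE ≈ 1.27×10⁻¹⁵ J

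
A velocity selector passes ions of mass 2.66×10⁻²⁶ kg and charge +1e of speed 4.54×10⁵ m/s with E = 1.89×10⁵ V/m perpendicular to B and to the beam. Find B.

Balance of forces in the selector: qE = qvB ⇒ B = E/v.
B = 1.89×10⁵/4.54×10⁵ = 0.416 T.

B = 0.416 T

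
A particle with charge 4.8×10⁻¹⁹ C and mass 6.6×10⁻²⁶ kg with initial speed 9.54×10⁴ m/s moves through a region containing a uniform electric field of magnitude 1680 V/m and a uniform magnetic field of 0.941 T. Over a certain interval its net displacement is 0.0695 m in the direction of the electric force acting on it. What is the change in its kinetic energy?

ΔKE ≈ 5.60×10⁻¹⁷ J

The magnetic force is always ⟂ v and does no work; only the electric force changes KE.
ΔKE = F_E · d = |q|E d = (4.8×10⁻¹⁹)(1680)(0.0695) ≈ 5.60×10⁻¹⁷ J.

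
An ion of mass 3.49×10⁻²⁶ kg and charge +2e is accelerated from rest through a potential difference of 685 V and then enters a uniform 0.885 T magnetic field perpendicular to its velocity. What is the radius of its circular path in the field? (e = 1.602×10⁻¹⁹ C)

Acceleration: |q|V = ½mv² ⇒ v = √(2|q|V/m) = √(2·3.204×10⁻¹⁹·685/3.49×10⁻²⁶) ≈ 1.121×10⁵ m/s.
In the field: r = mv/(|q|B) = (3.49×10⁻²⁶)(1.121×10⁵)/((3.204×10⁻¹⁹)(0.885)) ≈ 0.0138 m.

r ≈ 0.0138 m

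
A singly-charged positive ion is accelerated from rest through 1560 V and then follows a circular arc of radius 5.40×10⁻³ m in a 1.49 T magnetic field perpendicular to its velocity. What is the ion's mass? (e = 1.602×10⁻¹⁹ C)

m ≈ 3.32×10⁻²⁷ kg

Combine |q|V = ½mv² and r = mv/(|q|B): eliminate v to get m = qB²r²/(2V).
m = (1.602×10⁻¹⁹)(1.49)²(5.40×10⁻³)²/(2·1560) ≈ 3.32×10⁻²⁷ kg.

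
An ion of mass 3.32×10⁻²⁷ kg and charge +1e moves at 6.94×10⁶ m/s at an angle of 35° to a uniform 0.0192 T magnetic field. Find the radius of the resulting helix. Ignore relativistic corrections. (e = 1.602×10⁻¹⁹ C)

v⊥ = v sinθ = 6.94×10⁶·sin35° ≈ 3.981×10⁶ m/s.
r = m v⊥/(|q|B) = (3.32×10⁻²⁷)(3.981×10⁶)/((1.602×10⁻¹⁹)(0.0192)) ≈ 4.30 m.

r ≈ 4.30 m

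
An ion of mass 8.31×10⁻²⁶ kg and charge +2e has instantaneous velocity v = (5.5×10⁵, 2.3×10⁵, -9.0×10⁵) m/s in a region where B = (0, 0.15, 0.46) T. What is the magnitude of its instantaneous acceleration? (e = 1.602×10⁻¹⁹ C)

|a| ≈ 1.38×10¹² m/s²

v×B = (2.41×10⁵, -2.53×10⁵, 8.25×10⁴) N/C.
F = q v×B = (3.204×10⁻¹⁹ C)·(2.41×10⁵, -2.53×10⁵, 8.25×10⁴) = (7.72×10⁻¹⁴, -8.11×10⁻¹⁴, 2.64×10⁻¹⁴) N.
|a| = |F|/m = 1.150×10⁻¹³/8.31×10⁻²⁶ ≈ 1.38×10¹² m/s².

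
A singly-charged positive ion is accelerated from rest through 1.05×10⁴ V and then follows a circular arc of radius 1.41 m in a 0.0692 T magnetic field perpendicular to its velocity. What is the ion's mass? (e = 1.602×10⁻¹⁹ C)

m ≈ 7.26×10⁻²⁶ kg

Combine |q|V = ½mv² and r = mv/(|q|B): eliminate v to get m = qB²r²/(2V).
m = (1.602×10⁻¹⁹)(0.0692)²(1.41)²/(2·1.05×10⁴) ≈ 7.26×10⁻²⁶ kg.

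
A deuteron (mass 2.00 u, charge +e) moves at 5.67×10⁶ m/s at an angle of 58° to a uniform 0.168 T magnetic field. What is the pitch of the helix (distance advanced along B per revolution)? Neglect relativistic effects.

p ≈ 2.33 m

v∥ = v cosθ = 5.67×10⁶·cos58° ≈ 3.005×10⁶ m/s.
T = 2πm/(|q|B) = 2π(3.322×10⁻²⁷)/((1.602×10⁻¹⁹)(0.168)) ≈ 7.755×10⁻⁷ s.
pitch = v∥ T = (3.005×10⁶)(7.755×10⁻⁷) ≈ 2.33 m.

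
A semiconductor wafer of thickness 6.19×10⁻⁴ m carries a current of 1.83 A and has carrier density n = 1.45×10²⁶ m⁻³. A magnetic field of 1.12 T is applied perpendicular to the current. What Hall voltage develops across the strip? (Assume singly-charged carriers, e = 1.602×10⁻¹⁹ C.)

V_H ≈ 1.43×10⁻⁴ V

V_H = IB/(n e t).
V_H = (1.83)(1.12)/((1.45×10²⁶)(1.602×10⁻¹⁹)(6.19×10⁻⁴)) ≈ 1.43×10⁻⁴ V.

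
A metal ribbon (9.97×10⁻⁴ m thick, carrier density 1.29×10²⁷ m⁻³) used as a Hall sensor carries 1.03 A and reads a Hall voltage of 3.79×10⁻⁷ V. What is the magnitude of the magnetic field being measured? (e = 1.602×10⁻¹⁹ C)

B ≈ 0.0758 T

From V_H = IB/(n e t), B = V_H n e t / I.
B = (3.79×10⁻⁷)(1.29×10²⁷)(1.602×10⁻¹⁹)(9.97×10⁻⁴)/1.03 ≈ 0.0758 T.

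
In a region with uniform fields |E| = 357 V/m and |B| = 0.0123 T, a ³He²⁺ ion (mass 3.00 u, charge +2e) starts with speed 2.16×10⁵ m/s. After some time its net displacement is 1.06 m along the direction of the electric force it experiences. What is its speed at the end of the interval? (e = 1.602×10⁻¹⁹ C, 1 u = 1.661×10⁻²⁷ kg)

v_f ≈ 3.09×10⁵ m/s

B does no work; ΔKE = |q|E d.
½mv_f² = ½mv₀² + |q|Ed = ½(4.983×10⁻²⁷)(2.16×10⁵)² + (3.204×10⁻¹⁹)(357)(1.06) ≈ 1.162×10⁻¹⁶ J + 1.212×10⁻¹⁶ J ≈ 2.375×10⁻¹⁶ J.
v_f = √(2·2.375×10⁻¹⁶/4.983×10⁻²⁷) ≈ 3.09×10⁵ m/s.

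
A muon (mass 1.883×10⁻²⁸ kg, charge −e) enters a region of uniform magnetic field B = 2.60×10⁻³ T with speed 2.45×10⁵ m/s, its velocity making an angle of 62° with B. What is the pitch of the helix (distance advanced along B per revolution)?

p ≈ 0.327 m

v∥ = v cosθ = 2.45×10⁵·cos62° ≈ 1.150×10⁵ m/s.
T = 2πm/(|q|B) = 2π(1.883×10⁻²⁸)/((1.602×10⁻¹⁹)(2.60×10⁻³)) ≈ 2.840×10⁻⁶ s.
pitch = v∥ T = (1.150×10⁵)(2.840×10⁻⁶) ≈ 0.327 m.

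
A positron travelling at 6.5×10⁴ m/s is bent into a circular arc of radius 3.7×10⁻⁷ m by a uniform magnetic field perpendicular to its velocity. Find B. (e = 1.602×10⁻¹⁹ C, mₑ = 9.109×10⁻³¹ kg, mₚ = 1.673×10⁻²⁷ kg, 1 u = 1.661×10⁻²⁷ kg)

From |q|vB = mv²/r, B = mv/(|q|r).
B = (9.109×10⁻³¹)(6.5×10⁴)/((1.602×10⁻¹⁹)(3.7×10⁻⁷)) ≈ 1.0 T.

B ≈ 1.0 T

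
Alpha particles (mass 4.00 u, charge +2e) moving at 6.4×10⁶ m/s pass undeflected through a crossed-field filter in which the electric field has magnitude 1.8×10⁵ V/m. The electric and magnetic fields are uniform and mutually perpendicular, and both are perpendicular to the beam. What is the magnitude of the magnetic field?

B = 0.028 T

Balance of forces in the selector: qE = qvB ⇒ B = E/v.
B = 1.8×10⁵/6.4×10⁶ = 0.028 T.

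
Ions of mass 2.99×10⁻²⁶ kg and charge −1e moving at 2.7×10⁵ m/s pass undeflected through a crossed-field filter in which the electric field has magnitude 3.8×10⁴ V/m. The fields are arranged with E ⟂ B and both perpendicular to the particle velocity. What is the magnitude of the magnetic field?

Balance of forces in the selector: qE = qvB ⇒ B = E/v.
B = 3.8×10⁴/2.7×10⁵ = 0.14 T.

B = 0.14 T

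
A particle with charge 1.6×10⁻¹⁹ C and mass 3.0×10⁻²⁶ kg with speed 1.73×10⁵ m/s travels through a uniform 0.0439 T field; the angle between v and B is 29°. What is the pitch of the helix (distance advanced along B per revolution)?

v∥ = v cosθ = 1.73×10⁵·cos29° ≈ 1.513×10⁵ m/s.
T = 2πm/(|q|B) = 2π(3.0×10⁻²⁶)/((1.6×10⁻¹⁹)(0.0439)) ≈ 2.684×10⁻⁵ s.
pitch = v∥ T = (1.513×10⁵)(2.684×10⁻⁵) ≈ 4.06 m.

p ≈ 4.06 m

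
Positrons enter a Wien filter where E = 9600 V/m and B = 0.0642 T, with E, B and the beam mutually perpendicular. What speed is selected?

Straight-line motion ⇒ electric and magnetic forces cancel, so E = vB.
v = E/B = 9600/0.0642 = 1.50×10⁵ m/s.
The result is independent of the particle's charge and mass.

v = 1.50×10⁵ m/s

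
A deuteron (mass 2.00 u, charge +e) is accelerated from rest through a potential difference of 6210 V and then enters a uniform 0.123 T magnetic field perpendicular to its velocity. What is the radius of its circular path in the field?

r ≈ 0.130 m

Acceleration: |q|V = ½mv² ⇒ v = √(2|q|V/m) = √(2·1.602×10⁻¹⁹·6210/3.322×10⁻²⁷) ≈ 7.739×10⁵ m/s.
In the field: r = mv/(|q|B) = (3.322×10⁻²⁷)(7.739×10⁵)/((1.602×10⁻¹⁹)(0.123)) ≈ 0.130 m.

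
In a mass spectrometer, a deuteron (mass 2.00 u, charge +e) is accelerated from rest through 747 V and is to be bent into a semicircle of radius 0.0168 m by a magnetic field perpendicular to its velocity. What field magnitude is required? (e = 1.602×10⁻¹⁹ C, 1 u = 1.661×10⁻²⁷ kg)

B ≈ 0.331 T

v = √(2|q|V/m) = √(2·1.602×10⁻¹⁹·747/3.322×10⁻²⁷) ≈ 2.684×10⁵ m/s.
B = mv/(|q|r) = (3.322×10⁻²⁷)(2.684×10⁵)/((1.602×10⁻¹⁹)(0.0168)) ≈ 0.331 T.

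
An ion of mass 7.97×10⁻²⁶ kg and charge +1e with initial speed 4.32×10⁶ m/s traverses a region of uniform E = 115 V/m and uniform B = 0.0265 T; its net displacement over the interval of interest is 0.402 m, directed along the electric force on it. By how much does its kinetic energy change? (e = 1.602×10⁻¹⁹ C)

The magnetic force is always ⟂ v and does no work; only the electric force changes KE.
ΔKE = F_E · d = |q|E d = (1.602×10⁻¹⁹)(115)(0.402) ≈ 7.41×10⁻¹⁸ J.

ΔKE ≈ 7.41×10⁻¹⁸ J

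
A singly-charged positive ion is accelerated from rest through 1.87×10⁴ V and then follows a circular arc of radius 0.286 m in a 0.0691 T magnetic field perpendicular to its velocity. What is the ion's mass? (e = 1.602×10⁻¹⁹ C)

m ≈ 1.67×10⁻²⁷ kg

Combine |q|V = ½mv² and r = mv/(|q|B): eliminate v to get m = qB²r²/(2V).
m = (1.602×10⁻¹⁹)(0.0691)²(0.286)²/(2·1.87×10⁴) ≈ 1.67×10⁻²⁷ kg.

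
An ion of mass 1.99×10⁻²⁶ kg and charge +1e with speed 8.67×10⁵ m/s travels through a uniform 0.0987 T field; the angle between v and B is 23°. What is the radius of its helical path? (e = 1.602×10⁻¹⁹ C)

r ≈ 0.426 m

v⊥ = v sinθ = 8.67×10⁵·sin23° ≈ 3.388×10⁵ m/s.
r = m v⊥/(|q|B) = (1.99×10⁻²⁶)(3.388×10⁵)/((1.602×10⁻¹⁹)(0.0987)) ≈ 0.426 m.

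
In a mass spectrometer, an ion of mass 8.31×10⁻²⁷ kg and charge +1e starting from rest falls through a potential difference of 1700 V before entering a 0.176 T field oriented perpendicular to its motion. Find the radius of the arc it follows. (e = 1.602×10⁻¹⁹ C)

r ≈ 0.0755 m

Acceleration: |q|V = ½mv² ⇒ v = √(2|q|V/m) = √(2·1.602×10⁻¹⁹·1700/8.31×10⁻²⁷) ≈ 2.560×10⁵ m/s.
In the field: r = mv/(|q|B) = (8.31×10⁻²⁷)(2.560×10⁵)/((1.602×10⁻¹⁹)(0.176)) ≈ 0.0755 m.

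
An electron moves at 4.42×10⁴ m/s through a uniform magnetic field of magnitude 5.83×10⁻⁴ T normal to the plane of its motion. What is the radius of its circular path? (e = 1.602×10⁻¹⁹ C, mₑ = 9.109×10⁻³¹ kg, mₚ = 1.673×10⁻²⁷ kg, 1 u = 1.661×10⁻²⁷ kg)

r ≈ 4.31×10⁻⁴ m

The magnetic force provides the centripetal force: |q|vB = mv²/r.
r = mv/(|q|B) = (9.109×10⁻³¹)(4.42×10⁴)/((1.602×10⁻¹⁹)(5.83×10⁻⁴)) ≈ 4.31×10⁻⁴ m.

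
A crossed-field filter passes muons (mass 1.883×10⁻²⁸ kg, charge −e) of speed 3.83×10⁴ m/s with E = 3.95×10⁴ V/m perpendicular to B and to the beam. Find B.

Balance of forces in the selector: qE = qvB ⇒ B = E/v.
B = 3.95×10⁴/3.83×10⁴ = 1.03 T.

B = 1.03 T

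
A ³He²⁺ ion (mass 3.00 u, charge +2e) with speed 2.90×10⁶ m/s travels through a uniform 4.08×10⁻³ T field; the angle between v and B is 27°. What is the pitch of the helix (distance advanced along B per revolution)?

v∥ = v cosθ = 2.90×10⁶·cos27° ≈ 2.584×10⁶ m/s.
T = 2πm/(|q|B) = 2π(4.983×10⁻²⁷)/((3.204×10⁻¹⁹)(4.08×10⁻³)) ≈ 2.395×10⁻⁵ s.
pitch = v∥ T = (2.584×10⁶)(2.395×10⁻⁵) ≈ 61.9 m.

p ≈ 61.9 m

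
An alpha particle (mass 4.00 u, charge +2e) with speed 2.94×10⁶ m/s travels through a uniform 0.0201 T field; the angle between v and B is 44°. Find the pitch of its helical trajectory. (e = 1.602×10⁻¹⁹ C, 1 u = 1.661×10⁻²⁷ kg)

v∥ = v cosθ = 2.94×10⁶·cos44° ≈ 2.115×10⁶ m/s.
T = 2πm/(|q|B) = 2π(6.644×10⁻²⁷)/((3.204×10⁻¹⁹)(0.0201)) ≈ 6.482×10⁻⁶ s.
pitch = v∥ T = (2.115×10⁶)(6.482×10⁻⁶) ≈ 13.7 m.

p ≈ 13.7 m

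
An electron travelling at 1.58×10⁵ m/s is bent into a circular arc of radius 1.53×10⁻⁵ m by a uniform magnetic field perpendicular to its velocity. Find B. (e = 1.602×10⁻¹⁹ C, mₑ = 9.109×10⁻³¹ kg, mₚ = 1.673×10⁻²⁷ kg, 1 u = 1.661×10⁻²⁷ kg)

From |q|vB = mv²/r, B = mv/(|q|r).
B = (9.109×10⁻³¹)(1.58×10⁵)/((1.602×10⁻¹⁹)(1.53×10⁻⁵)) ≈ 0.0587 T.

B ≈ 0.0587 T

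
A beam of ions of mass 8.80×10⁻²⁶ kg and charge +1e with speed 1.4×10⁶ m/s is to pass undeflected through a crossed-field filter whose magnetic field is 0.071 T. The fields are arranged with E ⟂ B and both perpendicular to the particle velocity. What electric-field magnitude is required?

E = 9.9×10⁴ V/m

For straight-line motion qE = qvB, so E = vB.
E = 1.4×10⁶ × 0.071 = 9.9×10⁴ V/m.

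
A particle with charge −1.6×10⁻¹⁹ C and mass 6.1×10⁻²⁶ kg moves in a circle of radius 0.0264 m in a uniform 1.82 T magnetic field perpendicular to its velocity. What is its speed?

v ≈ 1.26×10⁵ m/s

From |q|vB = mv²/r, v = |q|Br/m.
v = (1.6×10⁻¹⁹)(1.82)(0.0264)/6.1×10⁻²⁶ ≈ 1.26×10⁵ m/s.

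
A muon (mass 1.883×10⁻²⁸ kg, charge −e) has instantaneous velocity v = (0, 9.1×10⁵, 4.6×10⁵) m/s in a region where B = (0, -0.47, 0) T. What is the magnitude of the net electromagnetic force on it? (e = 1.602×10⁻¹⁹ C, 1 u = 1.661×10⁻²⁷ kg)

|F| ≈ 3.46×10⁻¹⁴ N

v×B = (2.16×10⁵, 0, 0) N/C.
F = q v×B = (−1.602×10⁻¹⁹ C)·(2.16×10⁵, 0, 0) = (-3.46×10⁻¹⁴, 0, 0) N.
|F| = 3.46×10⁻¹⁴ N.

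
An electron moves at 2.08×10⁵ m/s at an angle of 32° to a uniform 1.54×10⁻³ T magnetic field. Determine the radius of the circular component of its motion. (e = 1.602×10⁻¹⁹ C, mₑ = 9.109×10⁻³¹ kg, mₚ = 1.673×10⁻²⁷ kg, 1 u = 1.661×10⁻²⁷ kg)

r ≈ 4.07×10⁻⁴ m

v⊥ = v sinθ = 2.08×10⁵·sin32° ≈ 1.102×10⁵ m/s.
r = m v⊥/(|q|B) = (9.109×10⁻³¹)(1.102×10⁵)/((1.602×10⁻¹⁹)(1.54×10⁻³)) ≈ 4.07×10⁻⁴ m.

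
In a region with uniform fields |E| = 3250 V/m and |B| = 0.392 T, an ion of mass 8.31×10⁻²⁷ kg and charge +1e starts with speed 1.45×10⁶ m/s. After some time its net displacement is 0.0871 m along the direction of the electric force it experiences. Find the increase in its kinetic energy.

ΔKE ≈ 4.53×10⁻¹⁷ J

The magnetic force is always ⟂ v and does no work; only the electric force changes KE.
ΔKE = F_E · d = |q|E d = (1.602×10⁻¹⁹)(3250)(0.0871) ≈ 4.53×10⁻¹⁷ J.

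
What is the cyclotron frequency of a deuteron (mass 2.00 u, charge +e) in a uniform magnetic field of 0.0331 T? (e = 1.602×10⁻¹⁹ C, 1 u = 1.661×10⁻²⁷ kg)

f ≈ 2.54×10⁵ Hz

f = |q|B/(2πm).
f = (1.602×10⁻¹⁹)(0.0331)/(2π·3.322×10⁻²⁷) ≈ 2.54×10⁵ Hz.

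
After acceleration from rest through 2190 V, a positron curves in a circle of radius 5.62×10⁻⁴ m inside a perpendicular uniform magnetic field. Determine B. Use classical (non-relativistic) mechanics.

v = √(2|q|V/m) = √(2·1.602×10⁻¹⁹·2190/9.109×10⁻³¹) ≈ 2.775×10⁷ m/s.
B = mv/(|q|r) = (9.109×10⁻³¹)(2.775×10⁷)/((1.602×10⁻¹⁹)(5.62×10⁻⁴)) ≈ 0.281 T.

B ≈ 0.281 T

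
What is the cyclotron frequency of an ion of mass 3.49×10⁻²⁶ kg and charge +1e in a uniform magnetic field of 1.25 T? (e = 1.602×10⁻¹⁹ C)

f ≈ 9.13×10⁵ Hz

f = |q|B/(2πm).
f = (1.602×10⁻¹⁹)(1.25)/(2π·3.49×10⁻²⁶) ≈ 9.13×10⁵ Hz.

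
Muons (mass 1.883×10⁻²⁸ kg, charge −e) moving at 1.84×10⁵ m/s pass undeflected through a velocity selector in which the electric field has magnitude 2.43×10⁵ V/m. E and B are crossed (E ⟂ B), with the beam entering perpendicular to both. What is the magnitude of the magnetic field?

B = 1.32 T

Balance of forces in the selector: qE = qvB ⇒ B = E/v.
B = 2.43×10⁵/1.84×10⁵ = 1.32 T.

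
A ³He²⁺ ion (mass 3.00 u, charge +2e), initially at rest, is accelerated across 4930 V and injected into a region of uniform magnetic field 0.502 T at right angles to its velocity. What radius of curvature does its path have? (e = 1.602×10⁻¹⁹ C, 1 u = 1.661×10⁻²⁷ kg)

Acceleration: |q|V = ½mv² ⇒ v = √(2|q|V/m) = √(2·3.204×10⁻¹⁹·4930/4.983×10⁻²⁷) ≈ 7.962×10⁵ m/s.
In the field: r = mv/(|q|B) = (4.983×10⁻²⁷)(7.962×10⁵)/((3.204×10⁻¹⁹)(0.502)) ≈ 0.0247 m.

r ≈ 0.0247 m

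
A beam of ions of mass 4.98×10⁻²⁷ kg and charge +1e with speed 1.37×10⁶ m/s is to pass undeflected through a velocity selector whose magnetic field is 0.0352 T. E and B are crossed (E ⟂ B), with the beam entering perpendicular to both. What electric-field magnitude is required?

E = 4.82×10⁴ V/m

For straight-line motion qE = qvB, so E = vB.
E = 1.37×10⁶ × 0.0352 = 4.82×10⁴ V/m.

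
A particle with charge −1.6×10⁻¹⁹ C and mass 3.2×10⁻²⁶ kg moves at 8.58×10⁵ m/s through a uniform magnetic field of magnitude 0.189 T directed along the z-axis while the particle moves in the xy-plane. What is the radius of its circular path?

The magnetic force provides the centripetal force: |q|vB = mv²/r.
r = mv/(|q|B) = (3.2×10⁻²⁶)(8.58×10⁵)/((1.6×10⁻¹⁹)(0.189)) ≈ 0.908 m.

r ≈ 0.908 m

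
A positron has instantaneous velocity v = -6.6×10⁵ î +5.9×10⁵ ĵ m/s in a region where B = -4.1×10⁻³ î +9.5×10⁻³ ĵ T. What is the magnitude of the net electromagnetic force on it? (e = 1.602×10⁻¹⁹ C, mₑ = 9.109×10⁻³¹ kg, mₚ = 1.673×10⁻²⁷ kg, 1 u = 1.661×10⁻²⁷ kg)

v×B = (0, 0, -3850) N/C.
F = q v×B = (1.602×10⁻¹⁹ C)·(0, 0, -3850) = (0, 0, -6.17×10⁻¹⁶) N.
|F| = 6.17×10⁻¹⁶ N.

|F| ≈ 6.17×10⁻¹⁶ N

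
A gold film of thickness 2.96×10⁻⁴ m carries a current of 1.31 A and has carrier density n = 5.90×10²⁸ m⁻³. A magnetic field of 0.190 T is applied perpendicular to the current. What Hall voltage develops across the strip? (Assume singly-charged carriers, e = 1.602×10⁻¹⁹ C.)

V_H = IB/(n e t).
V_H = (1.31)(0.190)/((5.90×10²⁸)(1.602×10⁻¹⁹)(2.96×10⁻⁴)) ≈ 8.90×10⁻⁸ V.

V_H ≈ 8.90×10⁻⁸ V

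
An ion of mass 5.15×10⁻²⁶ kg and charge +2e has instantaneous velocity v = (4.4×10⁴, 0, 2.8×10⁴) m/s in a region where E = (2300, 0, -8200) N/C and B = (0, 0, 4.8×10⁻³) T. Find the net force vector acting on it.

F ≈ (7.37×10⁻¹⁶, -6.77×10⁻¹⁷, -2.63×10⁻¹⁵) N

v×B = (0, -211, 0) N/C.
E + v×B = (2300, -211, -8200) N/C.
F = q(E + v×B) = (3.204×10⁻¹⁹ C)·(2300, -211, -8200) = (7.37×10⁻¹⁶, -6.77×10⁻¹⁷, -2.63×10⁻¹⁵) N.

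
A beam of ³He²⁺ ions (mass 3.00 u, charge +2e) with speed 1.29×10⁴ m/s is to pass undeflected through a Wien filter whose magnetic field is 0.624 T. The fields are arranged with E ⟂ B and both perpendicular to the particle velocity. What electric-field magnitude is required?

E = 8050 V/m

For straight-line motion qE = qvB, so E = vB.
E = 1.29×10⁴ × 0.624 = 8050 V/m.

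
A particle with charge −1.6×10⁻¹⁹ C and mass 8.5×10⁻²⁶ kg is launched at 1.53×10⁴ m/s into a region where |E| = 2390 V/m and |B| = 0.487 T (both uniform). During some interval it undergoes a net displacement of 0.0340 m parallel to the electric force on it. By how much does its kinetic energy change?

ΔKE ≈ 1.30×10⁻¹⁷ J

The magnetic force is always ⟂ v and does no work; only the electric force changes KE.
ΔKE = F_E · d = |q|E d = (1.6×10⁻¹⁹)(2390)(0.0340) ≈ 1.30×10⁻¹⁷ J.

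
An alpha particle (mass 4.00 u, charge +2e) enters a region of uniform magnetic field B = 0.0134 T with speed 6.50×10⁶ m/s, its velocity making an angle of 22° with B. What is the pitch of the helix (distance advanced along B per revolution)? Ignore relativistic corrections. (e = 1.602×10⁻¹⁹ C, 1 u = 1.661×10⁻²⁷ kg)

p ≈ 58.6 m

v∥ = v cosθ = 6.50×10⁶·cos22° ≈ 6.027×10⁶ m/s.
T = 2πm/(|q|B) = 2π(6.644×10⁻²⁷)/((3.204×10⁻¹⁹)(0.0134)) ≈ 9.723×10⁻⁶ s.
pitch = v∥ T = (6.027×10⁶)(9.723×10⁻⁶) ≈ 58.6 m.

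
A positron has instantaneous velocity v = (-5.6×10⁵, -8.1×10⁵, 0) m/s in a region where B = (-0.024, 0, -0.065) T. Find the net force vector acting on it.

F ≈ (8.43×10⁻¹⁵, -5.83×10⁻¹⁵, -3.11×10⁻¹⁵) N

v×B = (5.26×10⁴, -3.64×10⁴, -1.94×10⁴) N/C.
F = q v×B = (1.602×10⁻¹⁹ C)·(5.26×10⁴, -3.64×10⁴, -1.94×10⁴) = (8.43×10⁻¹⁵, -5.83×10⁻¹⁵, -3.11×10⁻¹⁵) N.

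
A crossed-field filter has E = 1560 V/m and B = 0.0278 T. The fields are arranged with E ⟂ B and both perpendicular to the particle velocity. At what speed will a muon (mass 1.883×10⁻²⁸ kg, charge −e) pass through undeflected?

v = 5.61×10⁴ m/s

Straight-line motion ⇒ electric and magnetic forces cancel, so E = vB.
v = E/B = 1560/0.0278 = 5.61×10⁴ m/s.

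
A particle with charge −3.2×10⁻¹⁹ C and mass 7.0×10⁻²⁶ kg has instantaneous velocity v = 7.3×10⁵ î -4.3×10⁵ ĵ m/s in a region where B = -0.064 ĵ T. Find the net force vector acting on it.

v×B = (0, 0, -4.67×10⁴) N/C.
F = q v×B = (−3.2×10⁻¹⁹ C)·(0, 0, -4.67×10⁴) = (0, 0, 1.50×10⁻¹⁴) N.

F ≈ (0, 0, 1.50×10⁻¹⁴) N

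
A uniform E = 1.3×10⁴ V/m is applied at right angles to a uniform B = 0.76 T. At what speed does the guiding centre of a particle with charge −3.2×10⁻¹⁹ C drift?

The steady drift has the magnetic force balancing the electric force, so v_d = E/B.
v_d = 1.3×10⁴/0.76 = 1.7×10⁴ m/s.

v_d ≈ 1.7×10⁴ m/s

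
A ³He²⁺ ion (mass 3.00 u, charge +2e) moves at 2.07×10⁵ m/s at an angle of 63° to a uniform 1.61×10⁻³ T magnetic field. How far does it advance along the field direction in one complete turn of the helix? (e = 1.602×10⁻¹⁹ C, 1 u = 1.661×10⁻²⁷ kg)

v∥ = v cosθ = 2.07×10⁵·cos63° ≈ 9.398×10⁴ m/s.
T = 2πm/(|q|B) = 2π(4.983×10⁻²⁷)/((3.204×10⁻¹⁹)(1.61×10⁻³)) ≈ 6.069×10⁻⁵ s.
pitch = v∥ T = (9.398×10⁴)(6.069×10⁻⁵) ≈ 5.70 m.

p ≈ 5.70 m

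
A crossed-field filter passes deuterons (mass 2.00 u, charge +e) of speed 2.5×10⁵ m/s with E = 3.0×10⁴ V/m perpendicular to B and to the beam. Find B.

Balance of forces in the selector: qE = qvB ⇒ B = E/v.
B = 3.0×10⁴/2.5×10⁵ = 0.12 T.

B = 0.12 T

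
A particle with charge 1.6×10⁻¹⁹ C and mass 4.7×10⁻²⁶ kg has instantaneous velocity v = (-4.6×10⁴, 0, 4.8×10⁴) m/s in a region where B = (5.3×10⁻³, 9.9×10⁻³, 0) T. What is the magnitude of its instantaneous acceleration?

v×B = (-475, 254, -455) N/C.
F = q v×B = (1.6×10⁻¹⁹ C)·(-475, 254, -455) = (-7.60×10⁻¹⁷, 4.07×10⁻¹⁷, -7.29×10⁻¹⁷) N.
|a| = |F|/m = 1.129×10⁻¹⁶/4.7×10⁻²⁶ ≈ 2.40×10⁹ m/s².

|a| ≈ 2.40×10⁹ m/s²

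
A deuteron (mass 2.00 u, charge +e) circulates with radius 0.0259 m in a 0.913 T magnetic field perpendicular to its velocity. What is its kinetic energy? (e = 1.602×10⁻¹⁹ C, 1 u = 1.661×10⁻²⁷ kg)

v = |q|Br/m, then KE = ½mv² = (qBr)²/(2m).
v = (1.602×10⁻¹⁹)(0.913)(0.0259)/3.322×10⁻²⁷ ≈ 1.140×10⁶ m/s.
KE = ½(3.322×10⁻²⁷)(1.140×10⁶)² ≈ 2.16×10⁻¹⁵ J.

KE ≈ 2.16×10⁻¹⁵ J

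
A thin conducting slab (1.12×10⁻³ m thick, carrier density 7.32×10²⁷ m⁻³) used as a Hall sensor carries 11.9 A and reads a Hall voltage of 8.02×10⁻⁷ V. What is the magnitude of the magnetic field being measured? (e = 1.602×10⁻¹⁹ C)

From V_H = IB/(n e t), B = V_H n e t / I.
B = (8.02×10⁻⁷)(7.32×10²⁷)(1.602×10⁻¹⁹)(1.12×10⁻³)/11.9 ≈ 0.0885 T.

B ≈ 0.0885 T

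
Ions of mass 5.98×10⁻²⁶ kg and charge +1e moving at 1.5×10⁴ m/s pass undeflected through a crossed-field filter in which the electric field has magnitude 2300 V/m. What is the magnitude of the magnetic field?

B = 0.15 T

Balance of forces in the selector: qE = qvB ⇒ B = E/v.
B = 2300/1.5×10⁴ = 0.15 T.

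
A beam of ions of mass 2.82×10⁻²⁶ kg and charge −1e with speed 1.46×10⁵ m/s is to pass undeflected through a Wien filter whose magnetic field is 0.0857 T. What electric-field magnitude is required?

For straight-line motion qE = qvB, so E = vB.
E = 1.46×10⁵ × 0.0857 = 1.25×10⁴ V/m.

E = 1.25×10⁴ V/m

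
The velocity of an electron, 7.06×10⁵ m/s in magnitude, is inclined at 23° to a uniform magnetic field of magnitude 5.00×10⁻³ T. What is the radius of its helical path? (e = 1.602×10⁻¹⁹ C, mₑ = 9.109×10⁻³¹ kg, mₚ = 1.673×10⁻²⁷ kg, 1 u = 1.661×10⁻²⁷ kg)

r ≈ 3.14×10⁻⁴ m

v⊥ = v sinθ = 7.06×10⁵·sin23° ≈ 2.759×10⁵ m/s.
r = m v⊥/(|q|B) = (9.109×10⁻³¹)(2.759×10⁵)/((1.602×10⁻¹⁹)(5.00×10⁻³)) ≈ 3.14×10⁻⁴ m.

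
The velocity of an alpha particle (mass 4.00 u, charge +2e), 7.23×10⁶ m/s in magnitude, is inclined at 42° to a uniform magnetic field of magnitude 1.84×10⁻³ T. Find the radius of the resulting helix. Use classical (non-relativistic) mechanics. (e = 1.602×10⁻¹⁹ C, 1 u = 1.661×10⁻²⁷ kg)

v⊥ = v sinθ = 7.23×10⁶·sin42° ≈ 4.838×10⁶ m/s.
r = m v⊥/(|q|B) = (6.644×10⁻²⁷)(4.838×10⁶)/((3.204×10⁻¹⁹)(1.84×10⁻³)) ≈ 54.5 m.

r ≈ 54.5 m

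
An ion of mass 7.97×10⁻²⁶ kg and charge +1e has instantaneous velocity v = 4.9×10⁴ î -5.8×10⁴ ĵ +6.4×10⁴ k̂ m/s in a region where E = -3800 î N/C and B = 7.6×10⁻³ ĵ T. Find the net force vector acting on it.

v×B = (-486, 0, 372) N/C.
E + v×B = (-4290, 0, 372) N/C.
F = q(E + v×B) = (1.602×10⁻¹⁹ C)·(-4290, 0, 372) = (-6.87×10⁻¹⁶, 0, 5.97×10⁻¹⁷) N.

F ≈ (-6.87×10⁻¹⁶, 0, 5.97×10⁻¹⁷) N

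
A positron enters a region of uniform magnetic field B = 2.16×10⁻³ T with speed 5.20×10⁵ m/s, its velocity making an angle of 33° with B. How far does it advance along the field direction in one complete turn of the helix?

p ≈ 7.21×10⁻³ m

v∥ = v cosθ = 5.20×10⁵·cos33° ≈ 4.361×10⁵ m/s.
T = 2πm/(|q|B) = 2π(9.109×10⁻³¹)/((1.602×10⁻¹⁹)(2.16×10⁻³)) ≈ 1.654×10⁻⁸ s.
pitch = v∥ T = (4.361×10⁵)(1.654×10⁻⁸) ≈ 7.21×10⁻³ m.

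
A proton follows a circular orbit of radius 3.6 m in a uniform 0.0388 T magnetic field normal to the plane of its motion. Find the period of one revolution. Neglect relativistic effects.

The cyclotron period depends only on m, q, B: T = 2πm/(|q|B).
T = 2π(1.673×10⁻²⁷)/((1.602×10⁻¹⁹)(0.0388)) ≈ 1.69×10⁻⁶ s.

T ≈ 1.69×10⁻⁶ s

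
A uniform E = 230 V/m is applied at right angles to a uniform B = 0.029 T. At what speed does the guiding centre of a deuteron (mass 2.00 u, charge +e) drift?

v_d ≈ 7900 m/s

In crossed fields the guiding centre drifts at v_d = |E×B|/B² = E/B, independent of charge and mass.
v_d = 230/0.029 = 7900 m/s.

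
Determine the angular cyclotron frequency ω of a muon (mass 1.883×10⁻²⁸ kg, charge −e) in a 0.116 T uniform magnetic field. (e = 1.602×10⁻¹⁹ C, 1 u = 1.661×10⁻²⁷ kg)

ω = |q|B/m.
ω = (1.602×10⁻¹⁹)(0.116)/1.883×10⁻²⁸ ≈ 9.87×10⁷ rad/s.

ω ≈ 9.87×10⁷ rad/s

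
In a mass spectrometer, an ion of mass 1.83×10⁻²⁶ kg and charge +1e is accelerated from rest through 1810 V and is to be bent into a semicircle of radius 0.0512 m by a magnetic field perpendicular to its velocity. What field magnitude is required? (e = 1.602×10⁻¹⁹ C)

v = √(2|q|V/m) = √(2·1.602×10⁻¹⁹·1810/1.83×10⁻²⁶) ≈ 1.780×10⁵ m/s.
B = mv/(|q|r) = (1.83×10⁻²⁶)(1.780×10⁵)/((1.602×10⁻¹⁹)(0.0512)) ≈ 0.397 T.

B ≈ 0.397 T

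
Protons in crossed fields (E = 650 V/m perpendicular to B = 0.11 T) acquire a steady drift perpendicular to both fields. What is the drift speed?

v_d ≈ 5900 m/s

The steady drift has the magnetic force balancing the electric force, so v_d = E/B.
v_d = 650/0.11 = 5900 m/s.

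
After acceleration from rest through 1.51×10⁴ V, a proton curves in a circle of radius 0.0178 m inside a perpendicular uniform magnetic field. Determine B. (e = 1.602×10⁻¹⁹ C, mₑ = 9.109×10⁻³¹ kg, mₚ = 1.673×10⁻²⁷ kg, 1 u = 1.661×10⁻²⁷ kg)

v = √(2|q|V/m) = √(2·1.602×10⁻¹⁹·1.51×10⁴/1.673×10⁻²⁷) ≈ 1.701×10⁶ m/s.
B = mv/(|q|r) = (1.673×10⁻²⁷)(1.701×10⁶)/((1.602×10⁻¹⁹)(0.0178)) ≈ 0.998 T.

B ≈ 0.998 T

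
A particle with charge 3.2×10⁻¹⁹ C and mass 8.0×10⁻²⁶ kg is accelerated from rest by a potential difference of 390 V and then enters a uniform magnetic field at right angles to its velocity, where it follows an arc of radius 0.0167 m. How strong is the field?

v = √(2|q|V/m) = √(2·3.2×10⁻¹⁹·390/8.0×10⁻²⁶) ≈ 5.586×10⁴ m/s.
B = mv/(|q|r) = (8.0×10⁻²⁶)(5.586×10⁴)/((3.2×10⁻¹⁹)(0.0167)) ≈ 0.836 T.

B ≈ 0.836 T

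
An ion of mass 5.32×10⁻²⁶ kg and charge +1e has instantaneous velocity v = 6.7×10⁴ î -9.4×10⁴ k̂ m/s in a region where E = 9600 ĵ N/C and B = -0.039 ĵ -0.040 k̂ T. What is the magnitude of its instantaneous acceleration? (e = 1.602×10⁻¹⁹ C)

v×B = (-3670, 2680, -2610) N/C.
E + v×B = (-3670, 1.23×10⁴, -2610) N/C.
F = q(E + v×B) = (1.602×10⁻¹⁹ C)·(-3670, 1.23×10⁴, -2610) = (-5.87×10⁻¹⁶, 1.97×10⁻¹⁵, -4.19×10⁻¹⁶) N.
|a| = |F|/m = 2.095×10⁻¹⁵/5.32×10⁻²⁶ ≈ 3.94×10¹⁰ m/s².

|a| ≈ 3.94×10¹⁰ m/s²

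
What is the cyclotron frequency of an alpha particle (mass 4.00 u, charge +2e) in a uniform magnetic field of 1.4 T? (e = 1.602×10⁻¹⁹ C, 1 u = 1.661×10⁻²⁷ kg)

f = |q|B/(2πm).
f = (3.204×10⁻¹⁹)(1.4)/(2π·6.644×10⁻²⁷) ≈ 1.1×10⁷ Hz.

f ≈ 1.1×10⁷ Hz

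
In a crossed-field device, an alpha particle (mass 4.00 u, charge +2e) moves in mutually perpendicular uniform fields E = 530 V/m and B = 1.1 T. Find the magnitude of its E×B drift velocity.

v_d ≈ 480 m/s

The steady drift has the magnetic force balancing the electric force, so v_d = E/B.
v_d = 530/1.1 = 480 m/s.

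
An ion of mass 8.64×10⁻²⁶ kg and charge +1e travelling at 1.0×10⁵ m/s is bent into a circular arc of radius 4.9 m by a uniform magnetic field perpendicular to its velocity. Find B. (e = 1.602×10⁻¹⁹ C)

From |q|vB = mv²/r, B = mv/(|q|r).
B = (8.64×10⁻²⁶)(1.0×10⁵)/((1.602×10⁻¹⁹)(4.9)) ≈ 0.011 T.

B ≈ 0.011 T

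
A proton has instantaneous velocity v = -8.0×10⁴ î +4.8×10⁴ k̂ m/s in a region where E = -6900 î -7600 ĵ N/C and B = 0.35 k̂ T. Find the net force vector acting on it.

v×B = (0, 2.80×10⁴, 0) N/C.
E + v×B = (-6900, 2.04×10⁴, 0) N/C.
F = q(E + v×B) = (1.602×10⁻¹⁹ C)·(-6900, 2.04×10⁴, 0) = (-1.11×10⁻¹⁵, 3.27×10⁻¹⁵, 0) N.

F ≈ (-1.11×10⁻¹⁵, 3.27×10⁻¹⁵, 0) N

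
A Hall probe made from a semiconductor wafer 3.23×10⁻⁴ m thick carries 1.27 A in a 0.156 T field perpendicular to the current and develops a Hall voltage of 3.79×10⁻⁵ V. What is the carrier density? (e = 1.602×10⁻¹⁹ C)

n ≈ 1.01×10²⁶ m⁻³

From V_H = IB/(n e t), n = IB/(V_H e t).
n = (1.27)(0.156)/((3.79×10⁻⁵)(1.602×10⁻¹⁹)(3.23×10⁻⁴)) ≈ 1.01×10²⁶ m⁻³.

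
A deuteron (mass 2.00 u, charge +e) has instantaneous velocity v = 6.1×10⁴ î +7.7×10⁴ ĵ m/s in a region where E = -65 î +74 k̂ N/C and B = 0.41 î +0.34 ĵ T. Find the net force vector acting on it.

F ≈ (-1.04×10⁻¹⁷, 0, -1.72×10⁻¹⁵) N

v×B = (0, 0, -1.08×10⁴) N/C.
E + v×B = (-65.0, 0, -1.08×10⁴) N/C.
F = q(E + v×B) = (1.602×10⁻¹⁹ C)·(-65.0, 0, -1.08×10⁴) = (-1.04×10⁻¹⁷, 0, -1.72×10⁻¹⁵) N.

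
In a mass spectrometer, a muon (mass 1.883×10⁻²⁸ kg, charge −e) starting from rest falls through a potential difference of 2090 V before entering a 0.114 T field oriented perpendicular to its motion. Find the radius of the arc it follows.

r ≈ 0.0194 m

Acceleration: |q|V = ½mv² ⇒ v = √(2|q|V/m) = √(2·1.602×10⁻¹⁹·2090/1.883×10⁻²⁸) ≈ 1.886×10⁶ m/s.
In the field: r = mv/(|q|B) = (1.883×10⁻²⁸)(1.886×10⁶)/((1.602×10⁻¹⁹)(0.114)) ≈ 0.0194 m.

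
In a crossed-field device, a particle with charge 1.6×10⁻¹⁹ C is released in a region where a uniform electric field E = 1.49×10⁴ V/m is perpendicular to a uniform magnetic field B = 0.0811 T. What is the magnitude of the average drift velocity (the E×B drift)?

v_d ≈ 1.84×10⁵ m/s

In crossed fields the guiding centre drifts at v_d = |E×B|/B² = E/B, independent of charge and mass.
v_d = 1.49×10⁴/0.0811 = 1.84×10⁵ m/s.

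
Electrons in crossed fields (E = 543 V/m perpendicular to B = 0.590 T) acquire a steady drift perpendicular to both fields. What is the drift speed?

v_d ≈ 920 m/s

In crossed fields the guiding centre drifts at v_d = |E×B|/B² = E/B, independent of charge and mass.
v_d = 543/0.590 = 920 m/s.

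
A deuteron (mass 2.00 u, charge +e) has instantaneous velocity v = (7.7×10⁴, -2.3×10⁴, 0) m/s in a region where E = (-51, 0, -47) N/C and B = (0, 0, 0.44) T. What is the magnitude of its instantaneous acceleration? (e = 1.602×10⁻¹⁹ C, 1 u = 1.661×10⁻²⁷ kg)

v×B = (-1.01×10⁴, -3.39×10⁴, 0) N/C.
E + v×B = (-1.02×10⁴, -3.39×10⁴, -47.0) N/C.
F = q(E + v×B) = (1.602×10⁻¹⁹ C)·(-1.02×10⁴, -3.39×10⁴, -47.0) = (-1.63×10⁻¹⁵, -5.43×10⁻¹⁵, -7.53×10⁻¹⁸) N.
|a| = |F|/m = 5.667×10⁻¹⁵/3.322×10⁻²⁷ ≈ 1.71×10¹² m/s².

|a| ≈ 1.71×10¹² m/s²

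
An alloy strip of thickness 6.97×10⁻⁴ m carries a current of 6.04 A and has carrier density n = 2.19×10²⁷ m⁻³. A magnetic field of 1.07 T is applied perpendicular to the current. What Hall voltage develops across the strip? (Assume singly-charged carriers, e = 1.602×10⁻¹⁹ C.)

V_H = IB/(n e t).
V_H = (6.04)(1.07)/((2.19×10²⁷)(1.602×10⁻¹⁹)(6.97×10⁻⁴)) ≈ 2.64×10⁻⁵ V.

V_H ≈ 2.64×10⁻⁵ V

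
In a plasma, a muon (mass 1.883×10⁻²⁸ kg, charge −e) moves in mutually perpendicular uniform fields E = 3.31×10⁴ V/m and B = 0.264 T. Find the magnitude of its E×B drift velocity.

The E×B drift speed is v_d = E/B.
v_d = 3.31×10⁴/0.264 = 1.25×10⁵ m/s.

v_d ≈ 1.25×10⁵ m/s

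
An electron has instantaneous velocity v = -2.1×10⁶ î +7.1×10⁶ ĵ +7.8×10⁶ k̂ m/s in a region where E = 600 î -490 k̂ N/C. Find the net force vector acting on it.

F ≈ (-9.61×10⁻¹⁷, 0, 7.85×10⁻¹⁷) N

Only an electric field acts, so F = qE = (−1.602×10⁻¹⁹ C)·(600, 0, -490) = (-9.61×10⁻¹⁷, 0, 7.85×10⁻¹⁷) N.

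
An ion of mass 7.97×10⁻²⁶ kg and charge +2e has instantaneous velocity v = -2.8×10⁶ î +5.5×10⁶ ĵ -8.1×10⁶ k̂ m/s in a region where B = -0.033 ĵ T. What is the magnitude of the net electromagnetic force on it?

v×B = (-2.67×10⁵, 0, 9.24×10⁴) N/C.
F = q v×B = (3.204×10⁻¹⁹ C)·(-2.67×10⁵, 0, 9.24×10⁴) = (-8.56×10⁻¹⁴, 0, 2.96×10⁻¹⁴) N.
|F| = 9.06×10⁻¹⁴ N.

|F| ≈ 9.06×10⁻¹⁴ N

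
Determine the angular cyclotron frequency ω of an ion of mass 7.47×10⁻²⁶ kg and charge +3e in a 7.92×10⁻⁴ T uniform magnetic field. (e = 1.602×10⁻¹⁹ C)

ω = |q|B/m.
ω = (4.806×10⁻¹⁹)(7.92×10⁻⁴)/7.47×10⁻²⁶ ≈ 5100 rad/s.

ω ≈ 5100 rad/s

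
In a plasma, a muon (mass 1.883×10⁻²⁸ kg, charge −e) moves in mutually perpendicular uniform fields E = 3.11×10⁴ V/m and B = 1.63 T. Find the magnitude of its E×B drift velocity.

v_d ≈ 1.91×10⁴ m/s

The steady drift has the magnetic force balancing the electric force, so v_d = E/B.
v_d = 3.11×10⁴/1.63 = 1.91×10⁴ m/s.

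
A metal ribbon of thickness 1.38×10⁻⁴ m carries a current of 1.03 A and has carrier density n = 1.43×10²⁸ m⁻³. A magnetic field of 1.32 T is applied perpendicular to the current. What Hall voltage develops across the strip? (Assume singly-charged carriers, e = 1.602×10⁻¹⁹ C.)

V_H ≈ 4.30×10⁻⁶ V

V_H = IB/(n e t).
V_H = (1.03)(1.32)/((1.43×10²⁸)(1.602×10⁻¹⁹)(1.38×10⁻⁴)) ≈ 4.30×10⁻⁶ V.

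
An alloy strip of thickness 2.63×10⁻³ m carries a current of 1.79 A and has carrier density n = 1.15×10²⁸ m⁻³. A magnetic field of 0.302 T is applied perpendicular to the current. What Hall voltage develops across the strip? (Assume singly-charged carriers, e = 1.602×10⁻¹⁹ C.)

V_H ≈ 1.12×10⁻⁷ V

V_H = IB/(n e t).
V_H = (1.79)(0.302)/((1.15×10²⁸)(1.602×10⁻¹⁹)(2.63×10⁻³)) ≈ 1.12×10⁻⁷ V.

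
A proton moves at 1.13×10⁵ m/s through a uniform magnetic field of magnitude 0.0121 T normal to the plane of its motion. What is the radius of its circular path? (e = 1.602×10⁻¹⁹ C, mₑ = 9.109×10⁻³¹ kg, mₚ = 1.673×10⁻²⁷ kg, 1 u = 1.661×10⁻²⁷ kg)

r ≈ 0.0975 m

The magnetic force provides the centripetal force: |q|vB = mv²/r.
r = mv/(|q|B) = (1.673×10⁻²⁷)(1.13×10⁵)/((1.602×10⁻¹⁹)(0.0121)) ≈ 0.0975 m.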